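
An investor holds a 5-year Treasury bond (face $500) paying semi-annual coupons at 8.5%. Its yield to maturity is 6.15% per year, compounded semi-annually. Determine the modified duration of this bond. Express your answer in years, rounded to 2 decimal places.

Periodic yield y = 0.03075. First find Macaulay duration:
  t   CF        PV=CF/(1+0.03075)^t    t·PV
  1        21.25        20.6161        20.6161
  2        21.25        20.0010        40.0020
  3        21.25        19.4043        58.2130
  4        21.25        18.8255        75.3018
  5        21.25        18.2638        91.3192
  6        21.25        17.7190       106.3139
  7        21.25        17.1904       120.3327
  8        21.25        16.6775       133.4204
  9        21.25        16.1800       145.6201
  10      521.25       385.0460     3,850.4602
  Σ                    549.9237     4,641.5994
P = 549.9237; Macaulay duration = 4,641.5994 / 549.9237 = 8.44044 half-year periods = 4.22022 years.
Modified duration = D_Mac / (1 + y) = 4.22022 / 1.03075 = 4.09432 years.

4.09 years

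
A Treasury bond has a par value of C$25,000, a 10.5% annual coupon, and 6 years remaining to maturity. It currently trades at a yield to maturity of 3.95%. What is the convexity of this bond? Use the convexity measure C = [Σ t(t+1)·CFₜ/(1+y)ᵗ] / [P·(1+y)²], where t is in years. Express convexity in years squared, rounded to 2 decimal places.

With y = 0.0395:
  t   CF        PV=CF/(1+0.0395)^t    t·PV        t(t+1)·PV
  1     2,625.00     2,525.2525     2,525.2525       5,050.5051
  2     2,625.00     2,429.2954     4,858.5907      14,575.7722
  3     2,625.00     2,336.9845     7,010.9534      28,043.8137
  4     2,625.00     2,248.1813     8,992.7252      44,963.6262
  5     2,625.00     2,162.7526    10,813.7629      64,882.5775
  6    27,625.00    21,895.5231   131,373.1384     919,611.9690
  Σ                 33,597.9893   165,574.4232   1,077,128.2635
P = 33,597.9893.
Convexity = Σ t(t+1)·PV / [P·(1+y)²] = 1,077,128.2635 / (33,597.9893 × 1.080560) = 29.66915.

29.67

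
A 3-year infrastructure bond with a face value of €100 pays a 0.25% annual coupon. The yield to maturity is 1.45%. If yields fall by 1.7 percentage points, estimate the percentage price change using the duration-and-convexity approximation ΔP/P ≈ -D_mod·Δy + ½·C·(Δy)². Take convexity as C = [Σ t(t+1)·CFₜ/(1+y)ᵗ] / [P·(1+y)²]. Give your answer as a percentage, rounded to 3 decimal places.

+5.182%

With y = 0.0145:
  t   CF        PV=CF/(1+0.0145)^t    t·PV        t(t+1)·PV
  1         0.25         0.2464         0.2464           0.4929
  2         0.25         0.2429         0.4858           1.4574
  3       100.25        96.0126       288.0378       1,152.1512
  Σ                     96.5019       288.7700       1,154.1015
P = 96.5019; D_Mac = 2.99238 yrs; D_mod = 2.94961 yrs; C = 11.61994.
Duration effect: -2.94961 × (-0.017) = +0.050143
Convexity effect: 0.5 × 11.61994 × (-0.017)² = +0.0016791
ΔP/P ≈ +0.050143 + 0.0016791 = +0.051822 = +5.1822%.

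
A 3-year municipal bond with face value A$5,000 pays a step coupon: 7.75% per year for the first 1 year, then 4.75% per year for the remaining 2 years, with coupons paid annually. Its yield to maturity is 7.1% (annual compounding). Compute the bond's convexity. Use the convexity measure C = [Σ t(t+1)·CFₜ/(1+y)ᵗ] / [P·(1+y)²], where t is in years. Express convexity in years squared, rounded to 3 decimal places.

9.585

With y = 0.071:
  t   CF        PV=CF/(1+0.071)^t    t·PV        t(t+1)·PV
  1       387.50       361.8114       361.8114         723.6228
  2       237.50       207.0545       414.1090       1,242.3270
  3     5,237.50     4,263.3955    12,790.1865      51,160.7461
  Σ                  4,832.2614    13,566.1069      53,126.6959
P = 4,832.2614.
Convexity = Σ t(t+1)·PV / [P·(1+y)²] = 53,126.6959 / (4,832.2614 × 1.147041) = 9.58481.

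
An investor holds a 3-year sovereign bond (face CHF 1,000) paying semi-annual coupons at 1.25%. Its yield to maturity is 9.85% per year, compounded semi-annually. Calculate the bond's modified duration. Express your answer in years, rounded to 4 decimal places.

Periodic yield y = 0.04925. First find Macaulay duration:
  t   CF        PV=CF/(1+0.04925)^t    t·PV
  1         6.25         5.9566         5.9566
  2         6.25         5.6770        11.3541
  3         6.25         5.4106        16.2317
  4         6.25         5.1566        20.6264
  5         6.25         4.9146        24.5728
  6     1,006.25       754.1054     4,524.6321
  Σ                    781.2208     4,603.3738
P = 781.2208; Macaulay duration = 4,603.3738 / 781.2208 = 5.89254 half-year periods = 2.94627 years.
Modified duration = D_Mac / (1 + y) = 2.94627 / 1.04925 = 2.80798 years.

2.8080 years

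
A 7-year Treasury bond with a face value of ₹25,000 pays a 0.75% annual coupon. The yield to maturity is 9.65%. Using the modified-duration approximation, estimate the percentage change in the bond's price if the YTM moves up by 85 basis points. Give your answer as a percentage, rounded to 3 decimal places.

-5.255%

Periodic yield y = 0.0965. Modified duration first:
  t   CF        PV=CF/(1+0.0965)^t    t·PV
  1       187.50       170.9986       170.9986
  2       187.50       155.9495       311.8990
  3       187.50       142.2248       426.6744
  4       187.50       129.7080       518.8320
  5       187.50       118.2927       591.4637
  6       187.50       107.8821       647.2927
  7    25,187.50    13,216.7481    92,517.2364
  Σ                 14,041.8039    95,184.3968
P = 14,041.8039; D_Mac = 6.77864 yrs; D_mod = 6.77864/(1+0.0965) = 6.18207 yrs.
ΔP/P ≈ -D_mod · Δy = -6.18207 × (+0.0085) = -0.052548 = -5.2548%.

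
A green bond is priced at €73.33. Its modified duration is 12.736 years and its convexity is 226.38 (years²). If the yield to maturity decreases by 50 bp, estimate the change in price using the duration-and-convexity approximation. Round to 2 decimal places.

Duration effect: -D_mod·Δy = -12.736 × (-0.005) = +0.063680
Convexity effect: ½·C·(Δy)² = 0.5 × 226.38 × (-0.005)² = +0.00282975
ΔP/P ≈ +0.063680 + 0.00282975 = +0.06650975
ΔP ≈ 73.33 × (+0.06650975) = +4.8771599675.

+€4.88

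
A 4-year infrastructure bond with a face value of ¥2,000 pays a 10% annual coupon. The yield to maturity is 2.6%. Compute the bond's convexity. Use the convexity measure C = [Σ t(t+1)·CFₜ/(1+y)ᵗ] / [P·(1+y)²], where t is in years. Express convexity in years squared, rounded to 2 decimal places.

With y = 0.026:
  t   CF        PV=CF/(1+0.026)^t    t·PV        t(t+1)·PV
  1       200.00       194.9318       194.9318         389.8635
  2       200.00       189.9920       379.9840       1,139.9519
  3       200.00       185.1774       555.5321       2,222.1284
  4     2,200.00     1,985.3324     7,941.3297      39,706.6487
  Σ                  2,555.4336     9,071.7776      43,458.5926
P = 2,555.4336.
Convexity = Σ t(t+1)·PV / [P·(1+y)²] = 43,458.5926 / (2,555.4336 × 1.052676) = 16.15535.

16.16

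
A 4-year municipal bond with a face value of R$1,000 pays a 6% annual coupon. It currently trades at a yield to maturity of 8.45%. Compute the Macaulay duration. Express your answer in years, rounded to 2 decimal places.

Periodic yield y = 0.0845. Discount each cash flow and weight by its year:
  t   CF        PV=CF/(1+0.0845)^t    t·PV
  1        60.00        55.3250        55.3250
  2        60.00        51.0143       102.0286
  3        60.00        47.0395       141.1185
  4     1,060.00       766.2803     3,065.1211
  Σ                    919.6591     3,363.5932
Price P = Σ PV = 919.6591.
Macaulay duration = Σ(t·PV) / P = 3,363.5932 / 919.6591 = 3.65743 years.

3.66 years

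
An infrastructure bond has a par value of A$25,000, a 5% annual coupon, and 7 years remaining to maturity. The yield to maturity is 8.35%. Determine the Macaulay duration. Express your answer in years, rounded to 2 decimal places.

5.97 years

Periodic yield y = 0.0835. Discount each cash flow and weight by its year:
  t   CF        PV=CF/(1+0.0835)^t    t·PV
  1     1,250.00     1,153.6687     1,153.6687
  2     1,250.00     1,064.7611     2,129.5222
  3     1,250.00       982.7052     2,948.1157
  4     1,250.00       906.9730     3,627.8919
  5     1,250.00       837.0770     4,185.3852
  6     1,250.00       772.5677     4,635.4059
  7    26,250.00    14,973.6231   104,815.3619
  Σ                 20,691.3758   123,495.3516
Price P = Σ PV = 20,691.3758.
Macaulay duration = Σ(t·PV) / P = 123,495.3516 / 20,691.3758 = 5.96845 years.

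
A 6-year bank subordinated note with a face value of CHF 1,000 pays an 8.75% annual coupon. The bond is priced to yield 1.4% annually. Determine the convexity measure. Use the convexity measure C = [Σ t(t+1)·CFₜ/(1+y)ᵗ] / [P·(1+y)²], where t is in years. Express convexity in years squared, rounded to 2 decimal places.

32.74

With y = 0.014:
  t   CF        PV=CF/(1+0.014)^t    t·PV        t(t+1)·PV
  1        87.50        86.2919        86.2919         172.5838
  2        87.50        85.1005       170.2010         510.6030
  3        87.50        83.9255       251.7766       1,007.1066
  4        87.50        82.7668       331.0673       1,655.3363
  5        87.50        81.6241       408.1204       2,448.7223
  6     1,087.50     1,000.4642     6,002.7850      42,019.4947
  Σ                  1,420.1730     7,250.2422      47,813.8467
P = 1,420.1730.
Convexity = Σ t(t+1)·PV / [P·(1+y)²] = 47,813.8467 / (1,420.1730 × 1.028196) = 32.74436.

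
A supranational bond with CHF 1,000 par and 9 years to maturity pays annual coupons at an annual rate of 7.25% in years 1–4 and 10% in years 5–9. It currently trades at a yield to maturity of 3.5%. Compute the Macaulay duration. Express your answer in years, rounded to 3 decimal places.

Periodic yield y = 0.035. Discount each cash flow and weight by its year:
  t   CF        PV=CF/(1+0.035)^t    t·PV
  1        72.50        70.0483        70.0483
  2        72.50        67.6795       135.3591
  3        72.50        65.3908       196.1725
  4        72.50        63.1796       252.7182
  5       100.00        84.1973       420.9866
  6       100.00        81.3501       488.1004
  7       100.00        78.5991       550.1937
  8       100.00        75.9412       607.5292
  9     1,100.00       807.1041     7,263.9366
  Σ                  1,393.4899     9,985.0447
Price P = Σ PV = 1,393.4899.
Macaulay duration = Σ(t·PV) / P = 9,985.0447 / 1,393.4899 = 7.16549 years.

7.165 years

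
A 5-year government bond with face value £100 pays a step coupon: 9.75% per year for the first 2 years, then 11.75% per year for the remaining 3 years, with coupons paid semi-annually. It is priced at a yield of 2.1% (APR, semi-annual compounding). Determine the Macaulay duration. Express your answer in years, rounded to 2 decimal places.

4.21 years

Periodic yield y = 0.0105. Discount each cash flow and weight by its period:
  t   CF        PV=CF/(1+0.0105)^t    t·PV
  1        4.875         4.8243         4.8243
  2        4.875         4.7742         9.5484
  3        4.875         4.7246        14.1738
  4        4.875         4.6755        18.7021
  5        5.875         5.5760        27.8802
  6        5.875         5.5181        33.1086
  7        5.875         5.4608        38.2254
  8        5.875         5.4040        43.2322
  9        5.875         5.3479        48.1308
  10     105.875        95.3741       953.7405
  Σ                    141.6795     1,191.5665
Price P = Σ PV = 141.6795.
Macaulay duration = Σ(t·PV) / P = 1,191.5665 / 141.6795 = 8.41029 half-year periods.
In years: 8.41029 / 2 = 4.20515 years.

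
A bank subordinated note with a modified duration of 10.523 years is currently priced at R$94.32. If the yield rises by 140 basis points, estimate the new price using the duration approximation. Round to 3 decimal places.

Duration approximation: ΔP/P ≈ -D_mod · Δy = -10.523 × (+0.014) = -0.147322.
New price ≈ 94.32 × (1 - 0.147322) = 80.42458896.

R$80.425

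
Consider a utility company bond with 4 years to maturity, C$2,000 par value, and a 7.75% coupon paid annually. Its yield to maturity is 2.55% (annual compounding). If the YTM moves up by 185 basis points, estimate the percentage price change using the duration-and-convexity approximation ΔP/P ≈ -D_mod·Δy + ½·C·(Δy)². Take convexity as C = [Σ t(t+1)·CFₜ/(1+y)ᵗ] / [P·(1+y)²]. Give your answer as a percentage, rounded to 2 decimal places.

-6.26%

With y = 0.0255:
  t   CF        PV=CF/(1+0.0255)^t    t·PV        t(t+1)·PV
  1       155.00       151.1458       151.1458         302.2916
  2       155.00       147.3874       294.7748         884.3244
  3       155.00       143.7225       431.1674       1,724.6698
  4     2,155.00     1,948.5189     7,794.0755      38,970.3774
  Σ                  2,390.7745     8,671.1635      41,881.6631
P = 2,390.7745; D_Mac = 3.62693 yrs; D_mod = 3.53674 yrs; C = 16.65766.
Duration effect: -3.53674 × (+0.0185) = -0.065430
Convexity effect: 0.5 × 16.65766 × (0.0185)² = +0.0028505
ΔP/P ≈ -0.065430 + 0.0028505 = -0.062579 = -6.2579%.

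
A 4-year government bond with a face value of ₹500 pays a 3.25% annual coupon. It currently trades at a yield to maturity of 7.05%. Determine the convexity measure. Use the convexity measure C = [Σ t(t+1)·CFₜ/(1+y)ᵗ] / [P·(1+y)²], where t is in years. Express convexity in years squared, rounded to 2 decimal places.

With y = 0.0705:
  t   CF        PV=CF/(1+0.0705)^t    t·PV        t(t+1)·PV
  1        16.25        15.1798        15.1798          30.3596
  2        16.25        14.1801        28.3602          85.0807
  3        16.25        13.2463        39.7388         158.9551
  4       516.25       393.1094     1,572.4374       7,862.1871
  Σ                    435.7156     1,655.7163       8,136.5826
P = 435.7156.
Convexity = Σ t(t+1)·PV / [P·(1+y)²] = 8,136.5826 / (435.7156 × 1.145970) = 16.29542.

16.30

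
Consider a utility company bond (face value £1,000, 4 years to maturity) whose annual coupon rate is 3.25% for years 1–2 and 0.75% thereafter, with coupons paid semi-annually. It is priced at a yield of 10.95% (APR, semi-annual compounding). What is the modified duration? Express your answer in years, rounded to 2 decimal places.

Periodic yield y = 0.05475. First find Macaulay duration:
  t   CF        PV=CF/(1+0.05475)^t    t·PV
  1        16.25        15.4065        15.4065
  2        16.25        14.6068        29.2135
  3        16.25        13.8486        41.5457
  4        16.25        13.1297        52.5189
  5         3.75         2.8727        14.3633
  6         3.75         2.7235        16.3413
  7         3.75         2.5822        18.0752
  8     1,003.75       655.2836     5,242.2686
  Σ                    720.4535     5,429.7329
P = 720.4535; Macaulay duration = 5,429.7329 / 720.4535 = 7.53655 half-year periods = 3.76827 years.
Modified duration = D_Mac / (1 + y) = 3.76827 / 1.05475 = 3.57267 years.

3.57 years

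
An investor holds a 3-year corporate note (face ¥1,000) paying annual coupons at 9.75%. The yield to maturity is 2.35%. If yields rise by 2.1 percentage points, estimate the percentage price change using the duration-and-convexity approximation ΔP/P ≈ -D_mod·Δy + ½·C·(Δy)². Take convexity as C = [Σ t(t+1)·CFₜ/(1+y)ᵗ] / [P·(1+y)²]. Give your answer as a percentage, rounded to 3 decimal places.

-5.449%

With y = 0.0235:
  t   CF        PV=CF/(1+0.0235)^t    t·PV        t(t+1)·PV
  1        97.50        95.2614        95.2614         190.5227
  2        97.50        93.0741       186.1482         558.4447
  3     1,097.50     1,023.6252     3,070.8757      12,283.5029
  Σ                  1,211.9607     3,352.2853      13,032.4704
P = 1,211.9607; D_Mac = 2.76600 yrs; D_mod = 2.70249 yrs; C = 10.26508.
Duration effect: -2.70249 × (+0.021) = -0.056752
Convexity effect: 0.5 × 10.26508 × (0.021)² = +0.0022635
ΔP/P ≈ -0.056752 + 0.0022635 = -0.054489 = -5.4489%.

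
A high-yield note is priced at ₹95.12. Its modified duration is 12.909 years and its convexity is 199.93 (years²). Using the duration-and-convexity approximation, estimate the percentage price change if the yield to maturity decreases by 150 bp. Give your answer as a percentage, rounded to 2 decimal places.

+21.61%

Duration effect: -D_mod·Δy = -12.909 × (-0.015) = +0.193635
Convexity effect: ½·C·(Δy)² = 0.5 × 199.93 × (-0.015)² = +0.022492125
ΔP/P ≈ +0.193635 + 0.022492125 = +0.216127125
= +21.6127125%.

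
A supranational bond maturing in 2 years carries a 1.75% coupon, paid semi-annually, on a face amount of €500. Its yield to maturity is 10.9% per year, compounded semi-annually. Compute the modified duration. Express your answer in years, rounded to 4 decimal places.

1.8695 years

Periodic yield y = 0.0545. First find Macaulay duration:
  t   CF        PV=CF/(1+0.0545)^t    t·PV
  1        4.375         4.1489         4.1489
  2        4.375         3.9345         7.8689
  3        4.375         3.7311        11.1933
  4      504.375       407.9127     1,631.6508
  Σ                    419.7271     1,654.8619
P = 419.7271; Macaulay duration = 1,654.8619 / 419.7271 = 3.94271 half-year periods = 1.97135 years.
Modified duration = D_Mac / (1 + y) = 1.97135 / 1.0545 = 1.86947 years.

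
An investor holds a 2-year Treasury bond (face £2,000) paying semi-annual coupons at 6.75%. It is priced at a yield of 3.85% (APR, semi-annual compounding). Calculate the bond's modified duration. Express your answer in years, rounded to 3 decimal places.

1.871 years

Periodic yield y = 0.01925. First find Macaulay duration:
  t   CF        PV=CF/(1+0.01925)^t    t·PV
  1        67.50        66.2252        66.2252
  2        67.50        64.9744       129.9488
  3        67.50        63.7473       191.2418
  4     2,067.50     1,915.6786     7,662.7142
  Σ                  2,110.6254     8,050.1300
P = 2,110.6254; Macaulay duration = 8,050.1300 / 2,110.6254 = 3.81410 half-year periods = 1.90705 years.
Modified duration = D_Mac / (1 + y) = 1.90705 / 1.01925 = 1.87103 years.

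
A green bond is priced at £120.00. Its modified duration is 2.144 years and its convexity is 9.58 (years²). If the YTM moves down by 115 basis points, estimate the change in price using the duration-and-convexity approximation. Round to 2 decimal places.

+£3.03

Duration effect: -D_mod·Δy = -2.144 × (-0.0115) = +0.024656
Convexity effect: ½·C·(Δy)² = 0.5 × 9.58 × (-0.0115)² = +0.0006334775
ΔP/P ≈ +0.024656 + 0.0006334775 = +0.0252894775
ΔP ≈ 120.00 × (+0.0252894775) = +3.0347373.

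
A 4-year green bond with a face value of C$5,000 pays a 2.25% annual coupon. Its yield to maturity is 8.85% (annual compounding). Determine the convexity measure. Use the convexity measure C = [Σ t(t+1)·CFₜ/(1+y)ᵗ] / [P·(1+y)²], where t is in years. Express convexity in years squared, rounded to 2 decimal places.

With y = 0.0885:
  t   CF        PV=CF/(1+0.0885)^t    t·PV        t(t+1)·PV
  1       112.50       103.3532       103.3532         206.7065
  2       112.50        94.9502       189.9003         569.7009
  3       112.50        87.2303       261.6908       1,046.7633
  4     5,112.50     3,641.8293    14,567.3173      72,836.5863
  Σ                  3,927.3630    15,122.2616      74,659.7569
P = 3,927.3630.
Convexity = Σ t(t+1)·PV / [P·(1+y)²] = 74,659.7569 / (3,927.3630 × 1.184832) = 16.04459.

16.04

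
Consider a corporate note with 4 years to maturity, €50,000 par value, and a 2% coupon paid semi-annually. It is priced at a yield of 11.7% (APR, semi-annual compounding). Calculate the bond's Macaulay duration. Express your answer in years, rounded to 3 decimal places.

3.830 years

Periodic yield y = 0.0585. Discount each cash flow and weight by its period:
  t   CF        PV=CF/(1+0.0585)^t    t·PV
  1       500.00       472.3666       472.3666
  2       500.00       446.2603       892.5207
  3       500.00       421.5969     1,264.7907
  4       500.00       398.2966     1,593.1862
  5       500.00       376.2839     1,881.4197
  6       500.00       355.4879     2,132.9274
  7       500.00       335.8412     2,350.8884
  8    50,500.00    32,045.3102   256,362.4812
  Σ                 34,851.4436   266,950.5809
Price P = Σ PV = 34,851.4436.
Macaulay duration = Σ(t·PV) / P = 266,950.5809 / 34,851.4436 = 7.65967 half-year periods.
In years: 7.65967 / 2 = 3.82984 years.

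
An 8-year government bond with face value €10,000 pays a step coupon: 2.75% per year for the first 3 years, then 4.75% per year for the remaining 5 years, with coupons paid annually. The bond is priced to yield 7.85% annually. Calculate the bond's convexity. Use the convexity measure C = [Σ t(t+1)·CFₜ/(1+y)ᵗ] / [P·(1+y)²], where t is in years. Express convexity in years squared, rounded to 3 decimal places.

51.609

With y = 0.0785:
  t   CF        PV=CF/(1+0.0785)^t    t·PV        t(t+1)·PV
  1       275.00       254.9838       254.9838         509.9675
  2       275.00       236.4245       472.8489       1,418.5467
  3       275.00       219.2160       657.6480       2,630.5920
  4       475.00       351.0856     1,404.3424       7,021.7119
  5       475.00       325.5314     1,627.6569       9,765.9415
  6       475.00       301.8372     1,811.0230      12,677.1609
  7       475.00       279.8676     1,959.0729      15,672.5834
  8    10,475.00     5,722.5927    45,780.7416     412,026.6740
  Σ                  7,691.5386    53,968.3175     461,723.1780
P = 7,691.5386.
Convexity = Σ t(t+1)·PV / [P·(1+y)²] = 461,723.1780 / (7,691.5386 × 1.163162) = 51.60932.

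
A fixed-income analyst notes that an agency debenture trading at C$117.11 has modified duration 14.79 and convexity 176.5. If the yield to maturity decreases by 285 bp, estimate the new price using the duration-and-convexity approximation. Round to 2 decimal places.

C$174.87

Duration effect: -D_mod·Δy = -14.79 × (-0.0285) = +0.421515
Convexity effect: ½·C·(Δy)² = 0.5 × 176.5 × (-0.0285)² = +0.0716810625
ΔP/P ≈ +0.421515 + 0.0716810625 = +0.4931960625
New price ≈ 117.11 × (1 + 0.4931960625) = 174.868190879375.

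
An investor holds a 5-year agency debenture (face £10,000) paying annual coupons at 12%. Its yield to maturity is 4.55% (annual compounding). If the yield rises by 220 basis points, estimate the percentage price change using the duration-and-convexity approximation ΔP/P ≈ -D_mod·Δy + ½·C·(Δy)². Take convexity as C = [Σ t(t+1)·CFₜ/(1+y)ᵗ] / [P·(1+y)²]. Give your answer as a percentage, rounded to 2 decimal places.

With y = 0.0455:
  t   CF        PV=CF/(1+0.0455)^t    t·PV        t(t+1)·PV
  1     1,200.00     1,147.7762     1,147.7762       2,295.5524
  2     1,200.00     1,097.8251     2,195.6503       6,586.9508
  3     1,200.00     1,050.0480     3,150.1439      12,600.5755
  4     1,200.00     1,004.3500     4,017.4001      20,087.0006
  5    11,200.00     8,965.9815    44,829.9073     268,979.4441
  Σ                 13,265.9808    55,340.8778     310,549.5234
P = 13,265.9808; D_Mac = 4.17164 yrs; D_mod = 3.99009 yrs; C = 21.41625.
Duration effect: -3.99009 × (+0.022) = -0.087782
Convexity effect: 0.5 × 21.41625 × (0.022)² = +0.0051827
ΔP/P ≈ -0.087782 + 0.0051827 = -0.082599 = -8.2599%.

-8.26%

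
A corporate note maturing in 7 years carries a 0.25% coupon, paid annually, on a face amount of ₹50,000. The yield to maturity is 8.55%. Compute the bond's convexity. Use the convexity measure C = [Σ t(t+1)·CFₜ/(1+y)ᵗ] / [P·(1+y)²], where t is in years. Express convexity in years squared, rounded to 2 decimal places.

46.87

With y = 0.0855:
  t   CF        PV=CF/(1+0.0855)^t    t·PV        t(t+1)·PV
  1       125.00       115.1543       115.1543         230.3086
  2       125.00       106.0841       212.1682         636.5047
  3       125.00        97.7283       293.1850       1,172.7401
  4       125.00        90.0307       360.1229       1,800.6143
  5       125.00        82.9394       414.6970       2,488.1819
  6       125.00        76.4066       458.4398       3,209.0785
  7    50,125.00    28,225.7565   197,580.2957   1,580,642.3658
  Σ                 28,794.1000   199,434.0629   1,590,179.7939
P = 28,794.1000.
Convexity = Σ t(t+1)·PV / [P·(1+y)²] = 1,590,179.7939 / (28,794.1000 × 1.178310) = 46.86872.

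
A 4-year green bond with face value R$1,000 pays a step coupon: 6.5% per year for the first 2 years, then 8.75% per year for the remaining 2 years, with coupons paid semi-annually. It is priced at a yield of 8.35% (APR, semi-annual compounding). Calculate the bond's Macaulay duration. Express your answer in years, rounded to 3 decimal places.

Periodic yield y = 0.04175. Discount each cash flow and weight by its period:
  t   CF        PV=CF/(1+0.04175)^t    t·PV
  1        32.50        31.1975        31.1975
  2        32.50        29.9472        59.8944
  3        32.50        28.7470        86.2411
  4        32.50        27.5949       110.3797
  5        43.75        35.6583       178.2914
  6        43.75        34.2292       205.3753
  7        43.75        32.8574       230.0020
  8     1,043.75       752.4687     6,019.7493
  Σ                    972.7003     6,921.1307
Price P = Σ PV = 972.7003.
Macaulay duration = Σ(t·PV) / P = 6,921.1307 / 972.7003 = 7.11538 half-year periods.
In years: 7.11538 / 2 = 3.55769 years.

3.558 years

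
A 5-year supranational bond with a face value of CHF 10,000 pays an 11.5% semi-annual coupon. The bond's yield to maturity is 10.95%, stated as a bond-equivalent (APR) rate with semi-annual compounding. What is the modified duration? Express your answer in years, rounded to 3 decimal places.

3.745 years

Periodic yield y = 0.05475. First find Macaulay duration:
  t   CF        PV=CF/(1+0.05475)^t    t·PV
  1       575.00       545.1529       545.1529
  2       575.00       516.8551     1,033.7101
  3       575.00       490.0261     1,470.0784
  4       575.00       464.5898     1,858.3594
  5       575.00       440.4739     2,202.3695
  6       575.00       417.6098     2,505.6586
  7       575.00       395.9325     2,771.5272
  8       575.00       375.3804     3,003.0431
  9       575.00       355.8951     3,203.0561
  10   10,575.00     6,205.6180    62,056.1796
  Σ                 10,207.5335    80,649.1348
P = 10,207.5335; Macaulay duration = 80,649.1348 / 10,207.5335 = 7.90094 half-year periods = 3.95047 years.
Modified duration = D_Mac / (1 + y) = 3.95047 / 1.05475 = 3.74541 years.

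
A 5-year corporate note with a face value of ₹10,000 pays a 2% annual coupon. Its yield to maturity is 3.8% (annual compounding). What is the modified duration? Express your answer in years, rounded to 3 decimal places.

Periodic yield y = 0.038. First find Macaulay duration:
  t   CF        PV=CF/(1+0.038)^t    t·PV
  1       200.00       192.6782       192.6782
  2       200.00       185.6245       371.2490
  3       200.00       178.8290       536.4870
  4       200.00       172.2823       689.1291
  5    10,200.00     8,464.7357    42,323.6787
  Σ                  9,194.1497    44,113.2220
P = 9,194.1497; Macaulay duration = 44,113.2220 / 9,194.1497 = 4.79797 years.
Modified duration = D_Mac / (1 + y) = 4.79797 / 1.038 = 4.62232 years.

4.622 years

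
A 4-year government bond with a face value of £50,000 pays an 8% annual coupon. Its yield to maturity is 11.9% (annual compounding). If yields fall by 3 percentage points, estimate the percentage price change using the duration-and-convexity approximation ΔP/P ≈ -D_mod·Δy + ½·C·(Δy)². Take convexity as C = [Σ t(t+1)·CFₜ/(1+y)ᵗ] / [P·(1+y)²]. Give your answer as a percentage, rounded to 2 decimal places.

+10.12%

With y = 0.119:
  t   CF        PV=CF/(1+0.119)^t    t·PV        t(t+1)·PV
  1     4,000.00     3,574.6202     3,574.6202       7,149.2404
  2     4,000.00     3,194.4774     6,388.9548      19,166.8643
  3     4,000.00     2,854.7608     8,564.2825      34,257.1302
  4    54,000.00    34,440.8145   137,763.2580     688,816.2901
  Σ                 44,064.6729   156,291.1155     749,389.5250
P = 44,064.6729; D_Mac = 3.54686 yrs; D_mod = 3.16967 yrs; C = 13.58179.
Duration effect: -3.16967 × (-0.03) = +0.095090
Convexity effect: 0.5 × 13.58179 × (-0.03)² = +0.0061118
ΔP/P ≈ +0.095090 + 0.0061118 = +0.101202 = +10.1202%.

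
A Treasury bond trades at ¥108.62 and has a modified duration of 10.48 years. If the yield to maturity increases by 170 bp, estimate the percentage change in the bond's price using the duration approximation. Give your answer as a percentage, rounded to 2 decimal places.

Duration approximation: ΔP/P ≈ -D_mod · Δy = -10.48 × (+0.017) = -0.178160.
As a percentage: -17.8160%.

-17.82%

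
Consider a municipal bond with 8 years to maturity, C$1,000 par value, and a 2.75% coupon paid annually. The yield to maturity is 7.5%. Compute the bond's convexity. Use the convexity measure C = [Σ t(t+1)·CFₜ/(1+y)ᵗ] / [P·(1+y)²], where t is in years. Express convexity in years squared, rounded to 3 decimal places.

53.475

With y = 0.075:
  t   CF        PV=CF/(1+0.075)^t    t·PV        t(t+1)·PV
  1        27.50        25.5814        25.5814          51.1628
  2        27.50        23.7966        47.5933         142.7799
  3        27.50        22.1364        66.4092         265.6370
  4        27.50        20.5920        82.3681         411.8403
  5        27.50        19.1554        95.7768         574.6609
  6        27.50        17.8189       106.9137         748.3956
  7        27.50        16.5758       116.0303         928.2425
  8     1,027.50       576.1215     4,608.9724      41,480.7512
  Σ                    721.7781     5,149.6451      44,603.4702
P = 721.7781.
Convexity = Σ t(t+1)·PV / [P·(1+y)²] = 44,603.4702 / (721.7781 × 1.155625) = 53.47466.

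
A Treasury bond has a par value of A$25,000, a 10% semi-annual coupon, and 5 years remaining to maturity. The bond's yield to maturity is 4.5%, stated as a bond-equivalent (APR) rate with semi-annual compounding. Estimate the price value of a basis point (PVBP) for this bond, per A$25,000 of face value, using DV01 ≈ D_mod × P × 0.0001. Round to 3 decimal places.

Periodic yield y = 0.0225.
  t   CF        PV=CF/(1+0.0225)^t    t·PV
  1     1,250.00     1,222.4939     1,222.4939
  2     1,250.00     1,195.5930     2,391.1861
  3     1,250.00     1,169.2842     3,507.8525
  4     1,250.00     1,143.5542     4,574.2167
  5     1,250.00     1,118.3904     5,591.9520
  6     1,250.00     1,093.7803     6,562.6820
  7     1,250.00     1,069.7118     7,487.9828
  8     1,250.00     1,046.1729     8,369.3835
  9     1,250.00     1,023.1520     9,208.3681
  10   26,250.00    21,013.3910   210,133.9097
  Σ                 31,095.5237   259,050.0272
P = 31,095.5237; D_Mac = 8.33078 half-year periods = 4.16539 yrs; D_mod = 4.07373 yrs.
DV01 ≈ 4.07373 × 31,095.5237 × 0.0001 = 12.667483.

A$12.667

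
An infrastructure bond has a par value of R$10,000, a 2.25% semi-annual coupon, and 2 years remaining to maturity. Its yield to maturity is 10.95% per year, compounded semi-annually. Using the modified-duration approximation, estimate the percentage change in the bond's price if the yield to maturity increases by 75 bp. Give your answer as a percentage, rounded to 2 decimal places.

Periodic yield y = 0.05475. Modified duration first:
  t   CF        PV=CF/(1+0.05475)^t    t·PV
  1       112.50       106.6603       106.6603
  2       112.50       101.1238       202.2476
  3       112.50        95.8747       287.6240
  4    10,112.50     8,170.7213    32,682.8853
  Σ                  8,474.3802    33,279.4173
P = 8,474.3802; D_Mac = 3.92706 half-year periods = 1.96353 yrs; D_mod = 1.96353/(1+0.05475) = 1.86161 yrs.
ΔP/P ≈ -D_mod · Δy = -1.86161 × (+0.0075) = -0.013962 = -1.3962%.

-1.40%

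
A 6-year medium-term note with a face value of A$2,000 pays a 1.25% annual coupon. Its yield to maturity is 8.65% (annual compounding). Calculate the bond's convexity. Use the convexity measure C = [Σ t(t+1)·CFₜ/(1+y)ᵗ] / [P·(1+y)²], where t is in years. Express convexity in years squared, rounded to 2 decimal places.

With y = 0.0865:
  t   CF        PV=CF/(1+0.0865)^t    t·PV        t(t+1)·PV
  1        25.00        23.0097        23.0097          46.0193
  2        25.00        21.1778        42.3556         127.0667
  3        25.00        19.4917        58.4752         233.9010
  4        25.00        17.9399        71.7598         358.7989
  5        25.00        16.5117        82.5584         495.3505
  6     2,025.00     1,230.9677     7,385.8060      51,700.6418
  Σ                  1,329.0985     7,663.9646      52,961.7782
P = 1,329.0985.
Convexity = Σ t(t+1)·PV / [P·(1+y)²] = 52,961.7782 / (1,329.0985 × 1.180482) = 33.75561.

33.76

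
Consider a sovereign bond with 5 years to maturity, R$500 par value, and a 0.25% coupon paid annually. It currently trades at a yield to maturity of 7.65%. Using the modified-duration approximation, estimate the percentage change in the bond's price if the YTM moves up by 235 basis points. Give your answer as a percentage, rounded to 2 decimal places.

Periodic yield y = 0.0765. Modified duration first:
  t   CF        PV=CF/(1+0.0765)^t    t·PV
  1         1.25         1.1612         1.1612
  2         1.25         1.0787         2.1573
  3         1.25         1.0020         3.0060
  4         1.25         0.9308         3.7232
  5       501.25       346.7242     1,733.6212
  Σ                    350.8969     1,743.6689
P = 350.8969; D_Mac = 4.96918 yrs; D_mod = 4.96918/(1+0.0765) = 4.61605 yrs.
ΔP/P ≈ -D_mod · Δy = -4.61605 × (+0.0235) = -0.108477 = -10.8477%.

-10.85%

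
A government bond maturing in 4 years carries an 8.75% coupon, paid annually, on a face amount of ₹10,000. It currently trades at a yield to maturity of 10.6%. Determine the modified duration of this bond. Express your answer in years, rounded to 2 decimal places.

Periodic yield y = 0.106. First find Macaulay duration:
  t   CF        PV=CF/(1+0.106)^t    t·PV
  1       875.00       791.1392       791.1392
  2       875.00       715.3158     1,430.6315
  3       875.00       646.7593     1,940.2779
  4    10,875.00     7,267.8969    29,071.5876
  Σ                  9,421.1112    33,233.6362
P = 9,421.1112; Macaulay duration = 33,233.6362 / 9,421.1112 = 3.52757 years.
Modified duration = D_Mac / (1 + y) = 3.52757 / 1.106 = 3.18949 years.

3.19 years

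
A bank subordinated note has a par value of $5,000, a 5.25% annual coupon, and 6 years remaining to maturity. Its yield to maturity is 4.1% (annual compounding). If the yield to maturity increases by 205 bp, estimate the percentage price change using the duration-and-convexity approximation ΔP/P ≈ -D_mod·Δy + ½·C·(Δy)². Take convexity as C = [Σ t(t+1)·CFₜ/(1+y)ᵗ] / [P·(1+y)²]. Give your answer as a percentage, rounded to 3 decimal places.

With y = 0.041:
  t   CF        PV=CF/(1+0.041)^t    t·PV        t(t+1)·PV
  1       262.50       252.1614       252.1614         504.3228
  2       262.50       242.2300       484.4599       1,453.3797
  3       262.50       232.6897       698.0690       2,792.2761
  4       262.50       223.5251       894.1006       4,470.5029
  5       262.50       214.7216     1,073.6078       6,441.6469
  6     5,262.50     4,135.1163    24,810.6980     173,674.8859
  Σ                  5,300.4441    28,213.0967     189,337.0144
P = 5,300.4441; D_Mac = 5.32278 yrs; D_mod = 5.11314 yrs; C = 32.96263.
Duration effect: -5.11314 × (+0.0205) = -0.104819
Convexity effect: 0.5 × 32.96263 × (0.0205)² = +0.0069263
ΔP/P ≈ -0.104819 + 0.0069263 = -0.097893 = -9.7893%.

-9.789%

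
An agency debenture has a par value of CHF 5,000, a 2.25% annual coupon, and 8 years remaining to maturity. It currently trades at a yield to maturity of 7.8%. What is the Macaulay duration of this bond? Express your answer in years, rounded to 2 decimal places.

Periodic yield y = 0.078. Discount each cash flow and weight by its year:
  t   CF        PV=CF/(1+0.078)^t    t·PV
  1       112.50       104.3599       104.3599
  2       112.50        96.8088       193.6177
  3       112.50        89.8041       269.4123
  4       112.50        83.3062       333.2249
  5       112.50        77.2785       386.3925
  6       112.50        71.6869       430.1216
  7       112.50        66.4999       465.4995
  8     5,112.50     2,803.3882    22,427.1053
  Σ                  3,393.1326    24,609.7337
Price P = Σ PV = 3,393.1326.
Macaulay duration = Σ(t·PV) / P = 24,609.7337 / 3,393.1326 = 7.25281 years.

7.25 years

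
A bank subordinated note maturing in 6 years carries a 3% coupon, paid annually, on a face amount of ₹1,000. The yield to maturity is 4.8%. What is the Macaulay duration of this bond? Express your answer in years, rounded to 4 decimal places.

5.5550 years

Periodic yield y = 0.048. Discount each cash flow and weight by its year:
  t   CF        PV=CF/(1+0.048)^t    t·PV
  1        30.00        28.6260        28.6260
  2        30.00        27.3148        54.6297
  3        30.00        26.0638        78.1913
  4        30.00        24.8700        99.4801
  5        30.00        23.7309       118.6547
  6     1,030.00       777.4447     4,664.6684
  Σ                    908.0503     5,044.2502
Price P = Σ PV = 908.0503.
Macaulay duration = Σ(t·PV) / P = 5,044.2502 / 908.0503 = 5.55503 years.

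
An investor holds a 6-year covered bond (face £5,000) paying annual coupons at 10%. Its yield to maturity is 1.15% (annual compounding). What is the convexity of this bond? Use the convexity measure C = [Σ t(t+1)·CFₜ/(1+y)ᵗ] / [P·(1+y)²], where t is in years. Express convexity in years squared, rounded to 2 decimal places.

With y = 0.0115:
  t   CF        PV=CF/(1+0.0115)^t    t·PV        t(t+1)·PV
  1       500.00       494.3154       494.3154         988.6307
  2       500.00       488.6954       977.3908       2,932.1723
  3       500.00       483.1393     1,449.4178       5,797.6713
  4       500.00       477.6463     1,910.5854       9,552.9268
  5       500.00       472.2159     2,361.0793      14,166.4758
  6     5,500.00     5,135.3183    30,811.9098     215,683.3683
  Σ                  7,551.3305    38,004.6984     249,121.2452
P = 7,551.3305.
Convexity = Σ t(t+1)·PV / [P·(1+y)²] = 249,121.2452 / (7,551.3305 × 1.023132) = 32.24449.

32.24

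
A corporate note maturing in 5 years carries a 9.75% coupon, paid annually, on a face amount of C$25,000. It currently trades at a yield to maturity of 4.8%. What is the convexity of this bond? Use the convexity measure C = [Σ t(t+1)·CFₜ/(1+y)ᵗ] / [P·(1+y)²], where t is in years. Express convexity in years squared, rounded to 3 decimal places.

22.020

With y = 0.048:
  t   CF        PV=CF/(1+0.048)^t    t·PV        t(t+1)·PV
  1     2,437.50     2,325.8588     2,325.8588       4,651.7176
  2     2,437.50     2,219.3309     4,438.6618      13,315.9854
  3     2,437.50     2,117.6822     6,353.0465      25,412.1858
  4     2,437.50     2,020.6891     8,082.7563      40,413.7815
  5    27,437.50    21,703.9172   108,519.5861     651,117.5166
  Σ                 30,387.4781   129,719.9094     734,911.1869
P = 30,387.4781.
Convexity = Σ t(t+1)·PV / [P·(1+y)²] = 734,911.1869 / (30,387.4781 × 1.098304) = 22.02002.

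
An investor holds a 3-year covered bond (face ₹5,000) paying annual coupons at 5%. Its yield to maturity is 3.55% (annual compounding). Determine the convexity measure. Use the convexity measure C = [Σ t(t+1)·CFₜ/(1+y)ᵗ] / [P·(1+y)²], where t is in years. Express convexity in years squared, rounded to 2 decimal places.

10.51

With y = 0.0355:
  t   CF        PV=CF/(1+0.0355)^t    t·PV        t(t+1)·PV
  1       250.00       241.4293       241.4293         482.8585
  2       250.00       233.1524       466.3047       1,398.9141
  3     5,250.00     4,728.3432    14,185.0297      56,740.1187
  Σ                  5,202.9248    14,892.7636      58,621.8913
P = 5,202.9248.
Convexity = Σ t(t+1)·PV / [P·(1+y)²] = 58,621.8913 / (5,202.9248 × 1.072260) = 10.50781.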